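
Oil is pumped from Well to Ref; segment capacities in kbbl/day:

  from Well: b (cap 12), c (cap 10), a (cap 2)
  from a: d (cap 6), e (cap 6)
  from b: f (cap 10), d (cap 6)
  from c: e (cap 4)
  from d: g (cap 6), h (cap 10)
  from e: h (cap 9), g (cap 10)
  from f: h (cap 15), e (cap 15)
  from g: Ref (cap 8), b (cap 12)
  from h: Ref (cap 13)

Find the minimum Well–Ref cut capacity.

Augment Well→a→d→g→Ref: bottleneck 2, flow now 2.
Augment Well→b→d→g→Ref: bottleneck 4, flow now 6.
Augment Well→b→d→h→Ref: bottleneck 2, flow now 8.
Augment Well→b→f→h→Ref: bottleneck 6, flow now 14.
Augment Well→c→e→g→Ref: bottleneck 2, flow now 16.
Augment Well→c→e→h→Ref: bottleneck 2, flow now 18.
No augmenting path remains; maximum flow = 18.
By max-flow min-cut, the minimum cut capacity equals the max flow.
In the residual graph, reachable from Well: {Well, c}.
Min-cut edges: Well→a (2), Well→b (12), c→e (4); capacity 2 + 12 + 4 = 18.

18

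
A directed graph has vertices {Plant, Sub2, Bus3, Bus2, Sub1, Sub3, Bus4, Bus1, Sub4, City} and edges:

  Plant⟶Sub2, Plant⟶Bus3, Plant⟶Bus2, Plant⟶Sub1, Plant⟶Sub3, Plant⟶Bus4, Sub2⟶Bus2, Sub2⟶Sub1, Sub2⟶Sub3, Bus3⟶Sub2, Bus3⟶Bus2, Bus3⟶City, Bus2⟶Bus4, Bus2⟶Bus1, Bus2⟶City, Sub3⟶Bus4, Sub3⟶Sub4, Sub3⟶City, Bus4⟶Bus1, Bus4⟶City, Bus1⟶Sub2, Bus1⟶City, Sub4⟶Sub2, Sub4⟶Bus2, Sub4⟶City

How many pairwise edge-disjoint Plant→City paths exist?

5

Assign every edge capacity 1; by Menger, the answer equals the max flow.
Path Plant→Bus3→City (+1); total 1.
Path Plant→Bus2→City (+1); total 2.
Path Plant→Sub3→City (+1); total 3.
Path Plant→Bus4→City (+1); total 4.
Path Plant→Sub2→Bus2→Bus1→City (+1); total 5.
No residual Plant→City path; max flow = 5.
Certifying cut of size 5: {Plant→Bus2, Plant→Bus3, Plant→Bus4, Plant→Sub2, Plant→Sub3}.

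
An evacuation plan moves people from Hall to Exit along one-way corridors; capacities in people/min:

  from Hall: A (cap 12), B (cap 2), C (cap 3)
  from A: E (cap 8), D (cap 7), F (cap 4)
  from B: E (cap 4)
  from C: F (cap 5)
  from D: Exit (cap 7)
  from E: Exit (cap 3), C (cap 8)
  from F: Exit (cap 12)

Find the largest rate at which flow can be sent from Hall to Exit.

17

Augment Hall→A→D→Exit: bottleneck 7, flow now 7.
Augment Hall→A→E→Exit: bottleneck 3, flow now 10.
Augment Hall→A→F→Exit: bottleneck 2, flow now 12.
Augment Hall→C→F→Exit: bottleneck 3, flow now 15.
Augment Hall→B→E→A→F→Exit: bottleneck 2, flow now 17. (uses reverse residual edge)
No augmenting path remains; maximum flow = 17.
In the residual graph, reachable from Hall: {Hall}.
Min-cut edges: Hall→A (12), Hall→B (2), Hall→C (3); capacity 12 + 2 + 3 = 17.
This cut is saturated, so no flow can exceed 17.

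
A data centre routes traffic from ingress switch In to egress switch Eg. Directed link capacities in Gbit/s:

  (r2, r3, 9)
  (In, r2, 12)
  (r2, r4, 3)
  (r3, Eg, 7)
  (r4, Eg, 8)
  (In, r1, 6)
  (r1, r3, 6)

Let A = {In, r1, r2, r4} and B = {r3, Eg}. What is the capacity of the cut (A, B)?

23

Edges leaving {In, r1, r2, r4}: r1→r3 (6), r2→r3 (9), r4→Eg (8).
Cut capacity = 6 + 9 + 8 = 23.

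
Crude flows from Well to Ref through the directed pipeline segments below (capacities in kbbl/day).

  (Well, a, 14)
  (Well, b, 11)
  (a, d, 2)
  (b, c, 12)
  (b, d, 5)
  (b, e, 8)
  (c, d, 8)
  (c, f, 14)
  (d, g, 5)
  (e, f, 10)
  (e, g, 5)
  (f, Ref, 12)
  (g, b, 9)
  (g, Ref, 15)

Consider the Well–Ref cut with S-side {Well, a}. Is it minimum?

Given cut capacity: 11 + 2 = 13.
Augment Well→a→d→g→Ref: bottleneck 2, flow now 2.
Augment Well→b→c→f→Ref: bottleneck 11, flow now 13.
No augmenting path remains; maximum flow = 13.
Cut capacity 13 equals the max flow, so it is a minimum cut.

Yes — it is a minimum cut (capacity 13).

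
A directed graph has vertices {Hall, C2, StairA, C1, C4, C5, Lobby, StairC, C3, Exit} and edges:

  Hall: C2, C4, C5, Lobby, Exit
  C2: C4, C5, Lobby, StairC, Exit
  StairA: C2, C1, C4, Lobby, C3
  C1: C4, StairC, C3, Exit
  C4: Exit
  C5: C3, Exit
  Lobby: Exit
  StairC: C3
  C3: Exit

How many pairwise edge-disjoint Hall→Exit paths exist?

5

Assign every edge capacity 1; by Menger, the answer equals the max flow.
Path Hall→Exit (+1); total 1.
Path Hall→C2→Exit (+1); total 2.
Path Hall→C4→Exit (+1); total 3.
Path Hall→C5→Exit (+1); total 4.
Path Hall→Lobby→Exit (+1); total 5.
No residual Hall→Exit path; max flow = 5.
Certifying cut of size 5: {Hall→C2, Hall→C4, Hall→C5, Hall→Exit, Hall→Lobby}.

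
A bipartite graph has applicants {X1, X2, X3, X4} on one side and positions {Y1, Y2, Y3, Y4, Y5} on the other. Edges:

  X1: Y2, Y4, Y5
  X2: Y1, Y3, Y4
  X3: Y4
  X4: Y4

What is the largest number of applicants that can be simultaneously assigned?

Unit-capacity flow: source→left, listed edges, right→sink; max matching = max flow.
Augmenting path X1→Y2 (+1); matched 1.
Augmenting path X2→Y1 (+1); matched 2.
Augmenting path X3→Y4 (+1); matched 3.
No augmenting path remains; maximum matching = 3.
König certificate: {X1, X2, Y4} is a vertex cover of size 3 (every listed pair touches it), so no matching can be larger.

3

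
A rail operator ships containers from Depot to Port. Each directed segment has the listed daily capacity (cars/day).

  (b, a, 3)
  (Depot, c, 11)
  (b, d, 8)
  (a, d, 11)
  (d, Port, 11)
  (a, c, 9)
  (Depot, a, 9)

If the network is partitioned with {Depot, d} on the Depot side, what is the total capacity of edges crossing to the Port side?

Edges leaving {Depot, d}: Depot→a (9), Depot→c (11), d→Port (11).
Cut capacity = 9 + 11 + 11 = 31.

31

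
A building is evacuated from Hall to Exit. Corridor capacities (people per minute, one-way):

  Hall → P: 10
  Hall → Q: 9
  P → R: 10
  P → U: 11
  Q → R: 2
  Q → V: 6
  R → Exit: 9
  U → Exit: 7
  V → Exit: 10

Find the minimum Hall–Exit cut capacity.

18

Augment Hall→P→R→Exit: bottleneck 9, flow now 9.
Augment Hall→P→U→Exit: bottleneck 1, flow now 10.
Augment Hall→Q→V→Exit: bottleneck 6, flow now 16.
Augment Hall→Q→R→P→U→Exit: bottleneck 2, flow now 18. (uses reverse residual edge)
No augmenting path remains; maximum flow = 18.
By max-flow min-cut, the minimum cut capacity equals the max flow.
In the residual graph, reachable from Hall: {Hall, Q}.
Min-cut edges: Hall→P (10), Q→R (2), Q→V (6); capacity 10 + 2 + 6 = 18.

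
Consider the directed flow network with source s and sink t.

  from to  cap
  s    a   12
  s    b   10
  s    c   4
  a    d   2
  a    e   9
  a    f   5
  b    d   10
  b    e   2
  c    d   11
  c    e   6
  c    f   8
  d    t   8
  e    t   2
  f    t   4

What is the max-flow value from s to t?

14

Augment s→a→d→t: bottleneck 2, flow now 2.
Augment s→a→e→t: bottleneck 2, flow now 4.
Augment s→a→f→t: bottleneck 4, flow now 8.
Augment s→b→d→t: bottleneck 6, flow now 14.
No augmenting path remains; maximum flow = 14.
In the residual graph, reachable from s: {s, a, b, c, d, e, f}.
Min-cut edges: d→t (8), e→t (2), f→t (4); capacity 8 + 2 + 4 = 14.
This cut is saturated, so no flow can exceed 14.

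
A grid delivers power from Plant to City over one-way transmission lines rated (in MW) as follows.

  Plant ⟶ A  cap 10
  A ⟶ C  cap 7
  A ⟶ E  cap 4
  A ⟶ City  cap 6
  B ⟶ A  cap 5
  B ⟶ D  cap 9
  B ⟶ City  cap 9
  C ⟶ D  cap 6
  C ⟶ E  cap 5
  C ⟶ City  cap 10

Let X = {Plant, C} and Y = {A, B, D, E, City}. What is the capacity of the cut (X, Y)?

31

Edges leaving {Plant, C}: Plant→A (10), C→D (6), C→E (5), C→City (10).
Cut capacity = 10 + 6 + 5 + 10 = 31.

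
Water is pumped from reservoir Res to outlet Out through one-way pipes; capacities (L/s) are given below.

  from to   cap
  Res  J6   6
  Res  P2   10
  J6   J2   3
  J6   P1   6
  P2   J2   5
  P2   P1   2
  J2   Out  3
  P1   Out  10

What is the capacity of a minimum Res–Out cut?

Augment Res→J6→J2→Out: bottleneck 3, flow now 3.
Augment Res→J6→P1→Out: bottleneck 3, flow now 6.
Augment Res→P2→P1→Out: bottleneck 2, flow now 8.
Augment Res→P2→J2→J6→P1→Out: bottleneck 3, flow now 11. (uses reverse residual edge)
No augmenting path remains; maximum flow = 11.
By max-flow min-cut, the minimum cut capacity equals the max flow.
In the residual graph, reachable from Res: {Res, P2, J2}.
Min-cut edges: Res→J6 (6), P2→P1 (2), J2→Out (3); capacity 6 + 2 + 3 = 11.

11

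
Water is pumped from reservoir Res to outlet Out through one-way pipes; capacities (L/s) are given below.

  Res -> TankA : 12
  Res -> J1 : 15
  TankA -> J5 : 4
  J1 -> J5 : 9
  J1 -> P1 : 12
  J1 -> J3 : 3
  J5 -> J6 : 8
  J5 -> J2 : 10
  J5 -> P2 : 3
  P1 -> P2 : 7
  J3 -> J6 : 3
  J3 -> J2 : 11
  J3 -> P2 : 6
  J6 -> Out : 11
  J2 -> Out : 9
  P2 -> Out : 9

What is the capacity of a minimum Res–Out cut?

Augment Res→TankA→J5→J6→Out: bottleneck 4, flow now 4.
Augment Res→J1→J5→J6→Out: bottleneck 4, flow now 8.
Augment Res→J1→J5→J2→Out: bottleneck 5, flow now 13.
Augment Res→J1→P1→P2→Out: bottleneck 6, flow now 19.
No augmenting path remains; maximum flow = 19.
By max-flow min-cut, the minimum cut capacity equals the max flow.
In the residual graph, reachable from Res: {Res, TankA}.
Min-cut edges: Res→J1 (15), TankA→J5 (4); capacity 15 + 4 = 19.

19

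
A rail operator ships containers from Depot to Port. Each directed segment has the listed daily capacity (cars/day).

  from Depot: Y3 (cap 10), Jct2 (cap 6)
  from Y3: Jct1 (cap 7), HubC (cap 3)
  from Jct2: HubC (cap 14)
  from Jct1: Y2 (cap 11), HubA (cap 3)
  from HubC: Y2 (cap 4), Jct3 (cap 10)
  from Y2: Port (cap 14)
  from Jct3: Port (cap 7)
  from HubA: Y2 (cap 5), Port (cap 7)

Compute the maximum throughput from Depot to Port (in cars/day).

16

Augment Depot→Y3→Jct1→Y2→Port: bottleneck 7, flow now 7.
Augment Depot→Y3→HubC→Y2→Port: bottleneck 3, flow now 10.
Augment Depot→Jct2→HubC→Y2→Port: bottleneck 1, flow now 11.
Augment Depot→Jct2→HubC→Jct3→Port: bottleneck 5, flow now 16.
No augmenting path remains; maximum flow = 16.
In the residual graph, reachable from Depot: {Depot}.
Min-cut edges: Depot→Y3 (10), Depot→Jct2 (6); capacity 10 + 6 = 16.
This cut is saturated, so no flow can exceed 16.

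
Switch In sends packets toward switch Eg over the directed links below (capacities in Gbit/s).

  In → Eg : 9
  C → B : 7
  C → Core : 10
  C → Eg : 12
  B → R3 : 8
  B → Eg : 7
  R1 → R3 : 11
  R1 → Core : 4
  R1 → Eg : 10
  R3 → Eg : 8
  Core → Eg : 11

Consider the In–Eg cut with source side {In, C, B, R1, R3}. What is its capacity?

60

Edges leaving {In, C, B, R1, R3}: In→Eg (9), C→Core (10), C→Eg (12), B→Eg (7), R1→Core (4), R1→Eg (10), R3→Eg (8).
Cut capacity = 9 + 10 + 12 + 7 + 4 + 10 + 8 = 60.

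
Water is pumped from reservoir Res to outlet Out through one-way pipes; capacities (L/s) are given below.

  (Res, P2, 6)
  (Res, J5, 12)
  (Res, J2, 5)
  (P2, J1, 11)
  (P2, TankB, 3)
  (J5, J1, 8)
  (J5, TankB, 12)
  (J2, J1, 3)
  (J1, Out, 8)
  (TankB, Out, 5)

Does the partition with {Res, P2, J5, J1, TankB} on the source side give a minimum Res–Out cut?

No — its capacity is 18, but the minimum cut has capacity 13.

Given cut capacity: 5 + 8 + 5 = 18.
Augment Res→P2→J1→Out: bottleneck 6, flow now 6.
Augment Res→J5→J1→Out: bottleneck 2, flow now 8.
Augment Res→J5→TankB→Out: bottleneck 5, flow now 13.
No augmenting path remains; maximum flow = 13.
In the residual graph, reachable from Res: {Res, P2, J5, J2, J1, TankB}.
Min-cut edges: J1→Out (8), TankB→Out (5); capacity 8 + 5 = 13.
Cut capacity 18 exceeds the max flow 13, so it is not minimum.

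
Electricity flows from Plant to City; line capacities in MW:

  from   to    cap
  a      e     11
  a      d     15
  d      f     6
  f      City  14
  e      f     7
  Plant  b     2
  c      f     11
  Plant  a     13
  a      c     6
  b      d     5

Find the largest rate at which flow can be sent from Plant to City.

14

Augment Plant→a→c→f→City: bottleneck 6, flow now 6.
Augment Plant→a→d→f→City: bottleneck 6, flow now 12.
Augment Plant→a→e→f→City: bottleneck 1, flow now 13.
Augment Plant→b→d→a→e→f→City: bottleneck 1, flow now 14. (uses reverse residual edge)
No augmenting path remains; maximum flow = 14.
In the residual graph, reachable from Plant: {Plant, a, b, c, d, e, f}.
Min-cut edges: f→City (14); capacity 14 = 14.
This cut is saturated, so no flow can exceed 14.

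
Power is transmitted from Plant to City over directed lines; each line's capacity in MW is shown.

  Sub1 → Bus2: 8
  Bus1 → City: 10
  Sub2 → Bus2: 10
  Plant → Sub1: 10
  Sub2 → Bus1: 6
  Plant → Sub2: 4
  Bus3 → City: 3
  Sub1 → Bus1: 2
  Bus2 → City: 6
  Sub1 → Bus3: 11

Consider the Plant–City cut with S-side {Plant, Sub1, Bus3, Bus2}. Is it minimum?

No — its capacity is 15, but the minimum cut has capacity 14.

Given cut capacity: 4 + 2 + 3 + 6 = 15.
Augment Plant→Sub1→Bus1→City: bottleneck 2, flow now 2.
Augment Plant→Sub1→Bus3→City: bottleneck 3, flow now 5.
Augment Plant→Sub1→Bus2→City: bottleneck 5, flow now 10.
Augment Plant→Sub2→Bus1→City: bottleneck 4, flow now 14.
No augmenting path remains; maximum flow = 14.
In the residual graph, reachable from Plant: {Plant}.
Min-cut edges: Plant→Sub1 (10), Plant→Sub2 (4); capacity 10 + 4 = 14.
Cut capacity 15 exceeds the max flow 14, so it is not minimum.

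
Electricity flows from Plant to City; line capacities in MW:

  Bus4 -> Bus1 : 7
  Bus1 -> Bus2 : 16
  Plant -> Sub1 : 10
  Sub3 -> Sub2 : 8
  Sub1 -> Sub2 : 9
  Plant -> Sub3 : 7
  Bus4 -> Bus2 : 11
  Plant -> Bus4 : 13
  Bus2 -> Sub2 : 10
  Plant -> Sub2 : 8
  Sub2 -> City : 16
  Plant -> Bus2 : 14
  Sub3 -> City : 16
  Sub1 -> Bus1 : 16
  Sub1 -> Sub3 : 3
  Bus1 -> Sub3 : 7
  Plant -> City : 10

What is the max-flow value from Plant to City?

Augment Plant→City: bottleneck 10, flow now 10.
Augment Plant→Sub3→City: bottleneck 7, flow now 17.
Augment Plant→Sub2→City: bottleneck 8, flow now 25.
Augment Plant→Sub1→Sub3→City: bottleneck 3, flow now 28.
Augment Plant→Sub1→Sub2→City: bottleneck 7, flow now 35.
Augment Plant→Bus2→Sub2→City: bottleneck 1, flow now 36.
Augment Plant→Bus4→Bus1→Sub3→City: bottleneck 6, flow now 42.
No augmenting path remains; maximum flow = 42.
In the residual graph, reachable from Plant: {Plant, Sub1, Bus4, Bus1, Sub3, Bus2, Sub2}.
Min-cut edges: Plant→City (10), Sub3→City (16), Sub2→City (16); capacity 10 + 16 + 16 = 42.
This cut is saturated, so no flow can exceed 42.

42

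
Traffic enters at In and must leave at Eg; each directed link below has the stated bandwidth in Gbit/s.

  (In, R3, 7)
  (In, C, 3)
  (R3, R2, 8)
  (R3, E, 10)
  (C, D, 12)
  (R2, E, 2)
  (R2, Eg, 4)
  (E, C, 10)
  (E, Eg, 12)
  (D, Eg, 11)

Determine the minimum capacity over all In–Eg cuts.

Augment In→R3→R2→Eg: bottleneck 4, flow now 4.
Augment In→R3→E→Eg: bottleneck 3, flow now 7.
Augment In→C→D→Eg: bottleneck 3, flow now 10.
No augmenting path remains; maximum flow = 10.
By max-flow min-cut, the minimum cut capacity equals the max flow.
In the residual graph, reachable from In: {In}.
Min-cut edges: In→R3 (7), In→C (3); capacity 7 + 3 = 10.

10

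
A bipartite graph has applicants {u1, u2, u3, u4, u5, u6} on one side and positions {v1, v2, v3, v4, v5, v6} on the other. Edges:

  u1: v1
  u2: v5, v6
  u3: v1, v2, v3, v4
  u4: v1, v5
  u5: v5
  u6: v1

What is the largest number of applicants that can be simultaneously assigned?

4

Unit-capacity flow: source→left, listed edges, right→sink; max matching = max flow.
Augmenting path u1→v1 (+1); matched 1.
Augmenting path u2→v5 (+1); matched 2.
Augmenting path u3→v2 (+1); matched 3.
Augmenting path u4→v5→u2→v6 (+1); matched 4.
No augmenting path remains; maximum matching = 4.
König certificate: {u2, u3, v1, v5} is a vertex cover of size 4 (every listed pair touches it), so no matching can be larger.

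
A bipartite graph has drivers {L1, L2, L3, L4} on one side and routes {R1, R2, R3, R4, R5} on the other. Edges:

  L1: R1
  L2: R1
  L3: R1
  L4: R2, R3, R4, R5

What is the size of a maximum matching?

2

Unit-capacity flow: source→left, listed edges, right→sink; max matching = max flow.
Augmenting path L1→R1 (+1); matched 1.
Augmenting path L4→R2 (+1); matched 2.
No augmenting path remains; maximum matching = 2.
König certificate: {L4, R1} is a vertex cover of size 2 (every listed pair touches it), so no matching can be larger.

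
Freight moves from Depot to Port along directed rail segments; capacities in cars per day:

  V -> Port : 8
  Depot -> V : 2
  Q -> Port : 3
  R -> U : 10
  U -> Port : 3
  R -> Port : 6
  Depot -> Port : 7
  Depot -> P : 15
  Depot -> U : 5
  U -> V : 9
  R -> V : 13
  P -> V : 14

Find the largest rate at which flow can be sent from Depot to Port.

Augment Depot→Port: bottleneck 7, flow now 7.
Augment Depot→U→Port: bottleneck 3, flow now 10.
Augment Depot→V→Port: bottleneck 2, flow now 12.
Augment Depot→P→V→Port: bottleneck 6, flow now 18.
No augmenting path remains; maximum flow = 18.
In the residual graph, reachable from Depot: {Depot, P, U, V}.
Min-cut edges: Depot→Port (7), U→Port (3), V→Port (8); capacity 7 + 3 + 8 = 18.
This cut is saturated, so no flow can exceed 18.

18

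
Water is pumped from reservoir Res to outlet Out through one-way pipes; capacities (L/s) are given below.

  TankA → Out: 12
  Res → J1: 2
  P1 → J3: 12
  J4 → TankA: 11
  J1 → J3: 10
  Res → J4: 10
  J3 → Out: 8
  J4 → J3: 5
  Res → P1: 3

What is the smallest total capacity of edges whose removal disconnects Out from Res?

Augment Res→J4→J3→Out: bottleneck 5, flow now 5.
Augment Res→J4→TankA→Out: bottleneck 5, flow now 10.
Augment Res→J1→J3→Out: bottleneck 2, flow now 12.
Augment Res→P1→J3→Out: bottleneck 1, flow now 13.
Augment Res→P1→J3→J4→TankA→Out: bottleneck 2, flow now 15. (uses reverse residual edge)
No augmenting path remains; maximum flow = 15.
By max-flow min-cut, the minimum cut capacity equals the max flow.
In the residual graph, reachable from Res: {Res}.
Min-cut edges: Res→J4 (10), Res→J1 (2), Res→P1 (3); capacity 10 + 2 + 3 = 15.

15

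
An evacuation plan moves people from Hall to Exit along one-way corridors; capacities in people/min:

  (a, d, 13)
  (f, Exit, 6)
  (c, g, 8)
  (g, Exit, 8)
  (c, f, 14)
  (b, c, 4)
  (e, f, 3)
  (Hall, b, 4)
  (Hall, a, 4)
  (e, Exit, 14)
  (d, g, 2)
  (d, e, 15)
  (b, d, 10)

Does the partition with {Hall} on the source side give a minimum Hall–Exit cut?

Given cut capacity: 4 + 4 = 8.
Augment Hall→a→d→e→Exit: bottleneck 4, flow now 4.
Augment Hall→b→c→f→Exit: bottleneck 4, flow now 8.
No augmenting path remains; maximum flow = 8.
Cut capacity 8 equals the max flow, so it is a minimum cut.

Yes — it is a minimum cut (capacity 8).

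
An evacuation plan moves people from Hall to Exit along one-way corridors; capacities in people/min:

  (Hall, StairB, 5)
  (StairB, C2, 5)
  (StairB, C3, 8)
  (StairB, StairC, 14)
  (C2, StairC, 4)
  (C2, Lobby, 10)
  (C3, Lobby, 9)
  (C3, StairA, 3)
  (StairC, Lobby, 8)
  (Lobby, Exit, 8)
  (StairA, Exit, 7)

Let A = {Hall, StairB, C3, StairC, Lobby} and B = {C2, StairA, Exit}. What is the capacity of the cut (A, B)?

16

Edges leaving {Hall, StairB, C3, StairC, Lobby}: StairB→C2 (5), C3→StairA (3), Lobby→Exit (8).
Cut capacity = 5 + 3 + 8 = 16.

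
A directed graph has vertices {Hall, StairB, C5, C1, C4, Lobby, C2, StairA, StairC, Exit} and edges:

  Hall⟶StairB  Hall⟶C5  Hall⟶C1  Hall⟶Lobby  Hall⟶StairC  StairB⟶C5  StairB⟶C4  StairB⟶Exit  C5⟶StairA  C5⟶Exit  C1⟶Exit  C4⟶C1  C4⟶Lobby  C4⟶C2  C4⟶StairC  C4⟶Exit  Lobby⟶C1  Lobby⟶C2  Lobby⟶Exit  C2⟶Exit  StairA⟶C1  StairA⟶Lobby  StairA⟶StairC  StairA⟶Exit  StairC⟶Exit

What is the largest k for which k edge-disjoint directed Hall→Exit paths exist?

Assign every edge capacity 1; by Menger, the answer equals the max flow.
Path Hall→StairB→Exit (+1); total 1.
Path Hall→C5→Exit (+1); total 2.
Path Hall→C1→Exit (+1); total 3.
Path Hall→Lobby→Exit (+1); total 4.
Path Hall→StairC→Exit (+1); total 5.
No residual Hall→Exit path; max flow = 5.
Certifying cut of size 5: {Hall→C1, Hall→C5, Hall→Lobby, Hall→StairB, Hall→StairC}.

5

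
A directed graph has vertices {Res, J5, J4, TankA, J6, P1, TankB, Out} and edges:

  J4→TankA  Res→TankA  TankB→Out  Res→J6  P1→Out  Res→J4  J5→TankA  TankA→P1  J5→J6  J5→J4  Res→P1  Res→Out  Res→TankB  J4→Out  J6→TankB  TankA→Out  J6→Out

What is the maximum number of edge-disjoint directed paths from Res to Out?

6

Assign every edge capacity 1; by Menger, the answer equals the max flow.
Path Res→Out (+1); total 1.
Path Res→J4→Out (+1); total 2.
Path Res→TankA→Out (+1); total 3.
Path Res→J6→Out (+1); total 4.
Path Res→P1→Out (+1); total 5.
Path Res→TankB→Out (+1); total 6.
No residual Res→Out path; max flow = 6.
Certifying cut of size 6: {Res→J4, Res→J6, Res→Out, Res→P1, Res→TankA, Res→TankB}.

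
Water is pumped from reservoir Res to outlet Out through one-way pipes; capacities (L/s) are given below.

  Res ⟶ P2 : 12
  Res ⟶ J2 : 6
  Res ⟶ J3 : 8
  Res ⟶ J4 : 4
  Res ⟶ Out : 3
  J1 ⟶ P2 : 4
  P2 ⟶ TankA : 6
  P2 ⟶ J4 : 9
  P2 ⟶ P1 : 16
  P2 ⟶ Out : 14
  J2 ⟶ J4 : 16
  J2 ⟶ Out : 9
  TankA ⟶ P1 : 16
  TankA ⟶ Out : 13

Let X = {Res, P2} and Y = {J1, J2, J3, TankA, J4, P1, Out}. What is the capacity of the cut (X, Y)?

66

Edges leaving {Res, P2}: Res→J2 (6), Res→J3 (8), Res→J4 (4), Res→Out (3), P2→TankA (6), P2→J4 (9), P2→P1 (16), P2→Out (14).
Cut capacity = 6 + 8 + 4 + 3 + 6 + 9 + 16 + 14 = 66.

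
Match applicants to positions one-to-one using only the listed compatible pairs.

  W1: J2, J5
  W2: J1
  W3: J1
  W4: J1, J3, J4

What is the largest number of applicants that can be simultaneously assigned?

Unit-capacity flow: source→left, listed edges, right→sink; max matching = max flow.
Augmenting path W1→J2 (+1); matched 1.
Augmenting path W2→J1 (+1); matched 2.
Augmenting path W4→J3 (+1); matched 3.
No augmenting path remains; maximum matching = 3.
König certificate: {W1, W4, J1} is a vertex cover of size 3 (every listed pair touches it), so no matching can be larger.

3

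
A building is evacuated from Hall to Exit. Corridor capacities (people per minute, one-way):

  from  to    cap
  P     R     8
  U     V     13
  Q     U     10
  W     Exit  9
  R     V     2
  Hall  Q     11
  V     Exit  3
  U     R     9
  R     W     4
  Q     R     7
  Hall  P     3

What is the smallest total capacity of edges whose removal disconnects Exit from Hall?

Augment Hall→P→R→V→Exit: bottleneck 2, flow now 2.
Augment Hall→P→R→W→Exit: bottleneck 1, flow now 3.
Augment Hall→Q→R→W→Exit: bottleneck 3, flow now 6.
Augment Hall→Q→U→V→Exit: bottleneck 1, flow now 7.
No augmenting path remains; maximum flow = 7.
By max-flow min-cut, the minimum cut capacity equals the max flow.
In the residual graph, reachable from Hall: {Hall, P, Q, R, U, V}.
Min-cut edges: R→W (4), V→Exit (3); capacity 4 + 3 = 7.

7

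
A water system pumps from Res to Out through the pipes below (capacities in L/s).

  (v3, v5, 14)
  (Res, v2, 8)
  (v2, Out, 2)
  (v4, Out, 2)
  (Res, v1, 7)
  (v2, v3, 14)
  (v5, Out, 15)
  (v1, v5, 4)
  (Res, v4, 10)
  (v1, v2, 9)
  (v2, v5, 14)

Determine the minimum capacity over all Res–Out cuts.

17

Augment Res→v2→Out: bottleneck 2, flow now 2.
Augment Res→v4→Out: bottleneck 2, flow now 4.
Augment Res→v1→v5→Out: bottleneck 4, flow now 8.
Augment Res→v2→v5→Out: bottleneck 6, flow now 14.
Augment Res→v1→v2→v5→Out: bottleneck 3, flow now 17.
No augmenting path remains; maximum flow = 17.
By max-flow min-cut, the minimum cut capacity equals the max flow.
In the residual graph, reachable from Res: {Res, v4}.
Min-cut edges: Res→v1 (7), Res→v2 (8), v4→Out (2); capacity 7 + 8 + 2 = 17.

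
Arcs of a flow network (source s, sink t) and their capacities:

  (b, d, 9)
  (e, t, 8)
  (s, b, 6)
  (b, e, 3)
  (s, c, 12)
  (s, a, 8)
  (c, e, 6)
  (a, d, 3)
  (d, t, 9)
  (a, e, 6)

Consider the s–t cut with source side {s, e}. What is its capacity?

34

Edges leaving {s, e}: s→a (8), s→b (6), s→c (12), e→t (8).
Cut capacity = 8 + 6 + 12 + 8 = 34.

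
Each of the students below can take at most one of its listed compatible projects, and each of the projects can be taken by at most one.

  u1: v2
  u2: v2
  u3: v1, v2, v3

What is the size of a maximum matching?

2

Unit-capacity flow: source→left, listed edges, right→sink; max matching = max flow.
Augmenting path u1→v2 (+1); matched 1.
Augmenting path u3→v1 (+1); matched 2.
No augmenting path remains; maximum matching = 2.
König certificate: {u3, v2} is a vertex cover of size 2 (every listed pair touches it), so no matching can be larger.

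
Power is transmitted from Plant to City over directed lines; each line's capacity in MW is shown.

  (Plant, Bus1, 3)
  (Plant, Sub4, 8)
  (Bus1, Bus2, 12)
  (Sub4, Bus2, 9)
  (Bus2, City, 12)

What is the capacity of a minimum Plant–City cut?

11

Augment Plant→Bus1→Bus2→City: bottleneck 3, flow now 3.
Augment Plant→Sub4→Bus2→City: bottleneck 8, flow now 11.
No augmenting path remains; maximum flow = 11.
By max-flow min-cut, the minimum cut capacity equals the max flow.
In the residual graph, reachable from Plant: {Plant}.
Min-cut edges: Plant→Bus1 (3), Plant→Sub4 (8); capacity 3 + 8 = 11.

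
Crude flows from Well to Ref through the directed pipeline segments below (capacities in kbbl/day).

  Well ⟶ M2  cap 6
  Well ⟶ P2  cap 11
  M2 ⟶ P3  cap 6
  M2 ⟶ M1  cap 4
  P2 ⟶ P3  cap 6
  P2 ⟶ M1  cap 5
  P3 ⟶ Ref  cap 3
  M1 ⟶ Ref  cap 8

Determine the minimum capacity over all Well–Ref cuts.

11

Augment Well→M2→P3→Ref: bottleneck 3, flow now 3.
Augment Well→M2→M1→Ref: bottleneck 3, flow now 6.
Augment Well→P2→M1→Ref: bottleneck 5, flow now 11.
No augmenting path remains; maximum flow = 11.
By max-flow min-cut, the minimum cut capacity equals the max flow.
In the residual graph, reachable from Well: {Well, M2, P2, P3, M1}.
Min-cut edges: P3→Ref (3), M1→Ref (8); capacity 3 + 8 = 11.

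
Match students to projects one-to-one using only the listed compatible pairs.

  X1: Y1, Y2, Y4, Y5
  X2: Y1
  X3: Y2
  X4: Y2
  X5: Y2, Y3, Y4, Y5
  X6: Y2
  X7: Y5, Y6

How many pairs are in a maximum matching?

5

Unit-capacity flow: source→left, listed edges, right→sink; max matching = max flow.
Augmenting path X1→Y1 (+1); matched 1.
Augmenting path X3→Y2 (+1); matched 2.
Augmenting path X5→Y3 (+1); matched 3.
Augmenting path X7→Y5 (+1); matched 4.
Augmenting path X2→Y1→X1→Y4 (+1); matched 5.
No augmenting path remains; maximum matching = 5.
König certificate: {X1, X2, X5, X7, Y2} is a vertex cover of size 5 (every listed pair touches it), so no matching can be larger.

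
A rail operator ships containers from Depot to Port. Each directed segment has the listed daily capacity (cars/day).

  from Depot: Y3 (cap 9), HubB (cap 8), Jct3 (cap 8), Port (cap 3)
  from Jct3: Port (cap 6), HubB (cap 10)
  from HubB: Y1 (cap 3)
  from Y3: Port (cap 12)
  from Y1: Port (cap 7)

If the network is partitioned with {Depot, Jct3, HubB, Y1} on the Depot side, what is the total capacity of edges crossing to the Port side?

Edges leaving {Depot, Jct3, HubB, Y1}: Depot→Y3 (9), Depot→Port (3), Jct3→Port (6), Y1→Port (7).
Cut capacity = 9 + 3 + 6 + 7 = 25.

25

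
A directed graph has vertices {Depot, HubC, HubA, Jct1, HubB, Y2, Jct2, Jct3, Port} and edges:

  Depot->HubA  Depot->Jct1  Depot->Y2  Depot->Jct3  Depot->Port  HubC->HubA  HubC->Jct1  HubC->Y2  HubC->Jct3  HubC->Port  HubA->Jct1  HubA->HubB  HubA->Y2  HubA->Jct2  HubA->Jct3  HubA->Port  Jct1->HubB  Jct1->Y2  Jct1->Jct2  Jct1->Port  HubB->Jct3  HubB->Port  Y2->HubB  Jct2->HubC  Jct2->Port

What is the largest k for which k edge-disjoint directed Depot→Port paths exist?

4

Assign every edge capacity 1; by Menger, the answer equals the max flow.
Path Depot→Port (+1); total 1.
Path Depot→HubA→Port (+1); total 2.
Path Depot→Jct1→Port (+1); total 3.
Path Depot→Y2→HubB→Port (+1); total 4.
No residual Depot→Port path; max flow = 4.
Certifying cut of size 4: {Depot→HubA, Depot→Jct1, Depot→Port, Depot→Y2}.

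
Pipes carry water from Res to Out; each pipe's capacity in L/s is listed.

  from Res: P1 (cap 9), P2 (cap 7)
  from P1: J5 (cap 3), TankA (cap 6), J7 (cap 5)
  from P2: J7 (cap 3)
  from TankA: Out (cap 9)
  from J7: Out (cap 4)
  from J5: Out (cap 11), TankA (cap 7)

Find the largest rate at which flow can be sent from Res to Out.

Augment Res→P1→TankA→Out: bottleneck 6, flow now 6.
Augment Res→P1→J7→Out: bottleneck 3, flow now 9.
Augment Res→P2→J7→Out: bottleneck 1, flow now 10.
Augment Res→P2→J7→P1→J5→Out: bottleneck 2, flow now 12. (uses reverse residual edge)
No augmenting path remains; maximum flow = 12.
In the residual graph, reachable from Res: {Res, P2}.
Min-cut edges: Res→P1 (9), P2→J7 (3); capacity 9 + 3 = 12.
This cut is saturated, so no flow can exceed 12.

12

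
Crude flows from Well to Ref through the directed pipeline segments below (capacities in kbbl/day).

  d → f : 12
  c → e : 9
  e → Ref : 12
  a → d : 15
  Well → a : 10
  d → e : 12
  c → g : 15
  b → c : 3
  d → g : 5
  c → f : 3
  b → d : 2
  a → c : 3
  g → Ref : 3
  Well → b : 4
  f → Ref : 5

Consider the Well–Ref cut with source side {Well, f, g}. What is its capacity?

22

Edges leaving {Well, f, g}: Well→a (10), Well→b (4), f→Ref (5), g→Ref (3).
Cut capacity = 10 + 4 + 5 + 3 = 22.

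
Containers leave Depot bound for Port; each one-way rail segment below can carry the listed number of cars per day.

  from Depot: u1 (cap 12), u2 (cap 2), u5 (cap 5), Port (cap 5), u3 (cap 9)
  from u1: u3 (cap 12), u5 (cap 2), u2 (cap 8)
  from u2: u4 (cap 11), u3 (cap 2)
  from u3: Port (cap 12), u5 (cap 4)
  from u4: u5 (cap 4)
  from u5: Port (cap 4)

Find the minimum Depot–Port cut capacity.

21

Augment Depot→Port: bottleneck 5, flow now 5.
Augment Depot→u3→Port: bottleneck 9, flow now 14.
Augment Depot→u5→Port: bottleneck 4, flow now 18.
Augment Depot→u1→u3→Port: bottleneck 3, flow now 21.
No augmenting path remains; maximum flow = 21.
By max-flow min-cut, the minimum cut capacity equals the max flow.
In the residual graph, reachable from Depot: {Depot, u1, u2, u3, u4, u5}.
Min-cut edges: Depot→Port (5), u3→Port (12), u5→Port (4); capacity 5 + 12 + 4 = 21.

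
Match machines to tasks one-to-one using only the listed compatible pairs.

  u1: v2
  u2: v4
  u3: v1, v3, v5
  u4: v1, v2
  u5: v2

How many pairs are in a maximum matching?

4

Unit-capacity flow: source→left, listed edges, right→sink; max matching = max flow.
Augmenting path u1→v2 (+1); matched 1.
Augmenting path u2→v4 (+1); matched 2.
Augmenting path u3→v1 (+1); matched 3.
Augmenting path u4→v1→u3→v3 (+1); matched 4.
No augmenting path remains; maximum matching = 4.
König certificate: {u2, u3, u4, v2} is a vertex cover of size 4 (every listed pair touches it), so no matching can be larger.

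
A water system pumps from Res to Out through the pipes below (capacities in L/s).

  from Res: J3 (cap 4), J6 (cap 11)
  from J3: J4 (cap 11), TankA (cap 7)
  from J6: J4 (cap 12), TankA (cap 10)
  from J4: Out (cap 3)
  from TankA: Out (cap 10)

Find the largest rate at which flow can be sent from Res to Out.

Augment Res→J3→J4→Out: bottleneck 3, flow now 3.
Augment Res→J3→TankA→Out: bottleneck 1, flow now 4.
Augment Res→J6→TankA→Out: bottleneck 9, flow now 13.
No augmenting path remains; maximum flow = 13.
In the residual graph, reachable from Res: {Res, J3, J6, J4, TankA}.
Min-cut edges: J4→Out (3), TankA→Out (10); capacity 3 + 10 = 13.
This cut is saturated, so no flow can exceed 13.

13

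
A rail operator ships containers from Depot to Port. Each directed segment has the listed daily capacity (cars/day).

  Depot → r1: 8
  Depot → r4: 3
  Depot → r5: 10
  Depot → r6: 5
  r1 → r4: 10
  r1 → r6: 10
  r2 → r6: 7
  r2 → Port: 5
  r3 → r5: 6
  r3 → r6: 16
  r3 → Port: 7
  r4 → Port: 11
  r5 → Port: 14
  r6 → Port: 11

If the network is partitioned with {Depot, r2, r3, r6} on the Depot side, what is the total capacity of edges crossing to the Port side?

50

Edges leaving {Depot, r2, r3, r6}: Depot→r1 (8), Depot→r4 (3), Depot→r5 (10), r2→Port (5), r3→r5 (6), r3→Port (7), r6→Port (11).
Cut capacity = 8 + 3 + 10 + 5 + 6 + 7 + 11 = 50.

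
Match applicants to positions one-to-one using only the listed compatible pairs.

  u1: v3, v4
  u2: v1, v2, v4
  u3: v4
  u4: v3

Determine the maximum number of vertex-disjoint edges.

Unit-capacity flow: source→left, listed edges, right→sink; max matching = max flow.
Augmenting path u1→v3 (+1); matched 1.
Augmenting path u2→v1 (+1); matched 2.
Augmenting path u3→v4 (+1); matched 3.
No augmenting path remains; maximum matching = 3.
König certificate: {u2, v3, v4} is a vertex cover of size 3 (every listed pair touches it), so no matching can be larger.

3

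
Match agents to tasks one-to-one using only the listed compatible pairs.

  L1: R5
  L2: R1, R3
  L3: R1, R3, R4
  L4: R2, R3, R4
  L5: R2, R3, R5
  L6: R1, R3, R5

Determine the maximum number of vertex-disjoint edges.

5

Unit-capacity flow: source→left, listed edges, right→sink; max matching = max flow.
Augmenting path L1→R5 (+1); matched 1.
Augmenting path L2→R1 (+1); matched 2.
Augmenting path L3→R3 (+1); matched 3.
Augmenting path L4→R2 (+1); matched 4.
Augmenting path L5→R2→L4→R4 (+1); matched 5.
No augmenting path remains; maximum matching = 5.
König certificate: {R1, R2, R3, R4, R5} is a vertex cover of size 5 (every listed pair touches it), so no matching can be larger.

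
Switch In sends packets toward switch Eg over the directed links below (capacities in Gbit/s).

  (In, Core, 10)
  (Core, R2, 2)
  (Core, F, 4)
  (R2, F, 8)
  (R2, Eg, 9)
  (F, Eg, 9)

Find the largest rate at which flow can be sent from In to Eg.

6

Augment In→Core→R2→Eg: bottleneck 2, flow now 2.
Augment In→Core→F→Eg: bottleneck 4, flow now 6.
No augmenting path remains; maximum flow = 6.
In the residual graph, reachable from In: {In, Core}.
Min-cut edges: Core→R2 (2), Core→F (4); capacity 2 + 4 = 6.
This cut is saturated, so no flow can exceed 6.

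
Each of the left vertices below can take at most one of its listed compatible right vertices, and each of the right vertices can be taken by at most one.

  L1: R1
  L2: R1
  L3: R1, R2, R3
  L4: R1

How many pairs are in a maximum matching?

Unit-capacity flow: source→left, listed edges, right→sink; max matching = max flow.
Augmenting path L1→R1 (+1); matched 1.
Augmenting path L3→R2 (+1); matched 2.
No augmenting path remains; maximum matching = 2.
König certificate: {L3, R1} is a vertex cover of size 2 (every listed pair touches it), so no matching can be larger.

2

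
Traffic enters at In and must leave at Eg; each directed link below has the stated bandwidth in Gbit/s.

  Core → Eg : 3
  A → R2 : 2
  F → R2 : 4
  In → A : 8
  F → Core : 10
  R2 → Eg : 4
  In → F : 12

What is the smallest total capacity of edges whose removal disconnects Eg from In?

Augment In→F→Core→Eg: bottleneck 3, flow now 3.
Augment In→F→R2→Eg: bottleneck 4, flow now 7.
No augmenting path remains; maximum flow = 7.
By max-flow min-cut, the minimum cut capacity equals the max flow.
In the residual graph, reachable from In: {In, F, A, Core, R2}.
Min-cut edges: Core→Eg (3), R2→Eg (4); capacity 3 + 4 = 7.

7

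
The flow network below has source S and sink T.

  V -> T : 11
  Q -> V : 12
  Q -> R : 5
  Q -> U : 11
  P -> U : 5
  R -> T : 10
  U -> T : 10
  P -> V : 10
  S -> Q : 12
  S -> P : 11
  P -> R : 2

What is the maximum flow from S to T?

23

Augment S→P→R→T: bottleneck 2, flow now 2.
Augment S→P→U→T: bottleneck 5, flow now 7.
Augment S→P→V→T: bottleneck 4, flow now 11.
Augment S→Q→R→T: bottleneck 5, flow now 16.
Augment S→Q→U→T: bottleneck 5, flow now 21.
Augment S→Q→V→T: bottleneck 2, flow now 23.
No augmenting path remains; maximum flow = 23.
In the residual graph, reachable from S: {S}.
Min-cut edges: S→P (11), S→Q (12); capacity 11 + 12 = 23.
This cut is saturated, so no flow can exceed 23.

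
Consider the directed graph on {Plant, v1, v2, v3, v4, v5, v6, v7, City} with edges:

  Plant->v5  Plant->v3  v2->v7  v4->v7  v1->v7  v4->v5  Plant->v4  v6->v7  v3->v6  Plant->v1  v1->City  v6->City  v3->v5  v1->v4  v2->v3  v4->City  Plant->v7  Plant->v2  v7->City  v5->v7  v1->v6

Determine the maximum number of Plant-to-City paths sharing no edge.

Assign every edge capacity 1; by Menger, the answer equals the max flow.
Path Plant→v1→City (+1); total 1.
Path Plant→v4→City (+1); total 2.
Path Plant→v7→City (+1); total 3.
Path Plant→v3→v6→City (+1); total 4.
No residual Plant→City path; max flow = 4.
Certifying cut of size 4: {Plant→v1, Plant→v4, v3→v6, v7→City}.

4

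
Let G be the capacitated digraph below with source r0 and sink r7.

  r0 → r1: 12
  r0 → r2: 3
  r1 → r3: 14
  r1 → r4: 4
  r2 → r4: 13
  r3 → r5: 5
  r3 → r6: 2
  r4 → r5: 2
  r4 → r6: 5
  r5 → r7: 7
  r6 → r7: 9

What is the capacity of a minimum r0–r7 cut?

Augment r0→r1→r3→r5→r7: bottleneck 5, flow now 5.
Augment r0→r1→r3→r6→r7: bottleneck 2, flow now 7.
Augment r0→r1→r4→r5→r7: bottleneck 2, flow now 9.
Augment r0→r1→r4→r6→r7: bottleneck 2, flow now 11.
Augment r0→r2→r4→r6→r7: bottleneck 3, flow now 14.
No augmenting path remains; maximum flow = 14.
By max-flow min-cut, the minimum cut capacity equals the max flow.
In the residual graph, reachable from r0: {r0, r1, r3}.
Min-cut edges: r0→r2 (3), r1→r4 (4), r3→r5 (5), r3→r6 (2); capacity 3 + 4 + 5 + 2 = 14.

14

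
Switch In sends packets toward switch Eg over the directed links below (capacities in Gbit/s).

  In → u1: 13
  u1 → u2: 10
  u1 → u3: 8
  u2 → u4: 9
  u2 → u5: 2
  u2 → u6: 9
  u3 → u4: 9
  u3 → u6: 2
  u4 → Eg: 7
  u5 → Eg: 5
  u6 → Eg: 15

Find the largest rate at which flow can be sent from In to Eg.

13

Augment In→u1→u2→u4→Eg: bottleneck 7, flow now 7.
Augment In→u1→u2→u5→Eg: bottleneck 2, flow now 9.
Augment In→u1→u2→u6→Eg: bottleneck 1, flow now 10.
Augment In→u1→u3→u6→Eg: bottleneck 2, flow now 12.
Augment In→u1→u3→u4→u2→u6→Eg: bottleneck 1, flow now 13. (uses reverse residual edge)
No augmenting path remains; maximum flow = 13.
In the residual graph, reachable from In: {In}.
Min-cut edges: In→u1 (13); capacity 13 = 13.
This cut is saturated, so no flow can exceed 13.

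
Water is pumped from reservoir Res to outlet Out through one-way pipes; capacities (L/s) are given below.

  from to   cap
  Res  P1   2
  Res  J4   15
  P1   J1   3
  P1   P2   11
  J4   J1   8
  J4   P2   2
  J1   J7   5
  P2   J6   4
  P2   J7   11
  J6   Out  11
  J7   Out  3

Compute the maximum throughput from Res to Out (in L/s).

Augment Res→P1→J1→J7→Out: bottleneck 2, flow now 2.
Augment Res→J4→J1→J7→Out: bottleneck 1, flow now 3.
Augment Res→J4→P2→J6→Out: bottleneck 2, flow now 5.
Augment Res→J4→J1→P1→P2→J6→Out: bottleneck 2, flow now 7. (uses reverse residual edge)
No augmenting path remains; maximum flow = 7.
In the residual graph, reachable from Res: {Res, J4, J1, J7}.
Min-cut edges: Res→P1 (2), J4→P2 (2), J7→Out (3); capacity 2 + 2 + 3 = 7.
This cut is saturated, so no flow can exceed 7.

7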